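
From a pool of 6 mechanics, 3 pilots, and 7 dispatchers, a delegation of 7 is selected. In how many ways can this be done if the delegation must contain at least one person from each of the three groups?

9569

Total 7-person selections from all 16: C(16,7) = 11440.
Selections missing a whole group: no mechanics → C(10,7) = 120; no pilots → C(13,7) = 1716; no dispatchers → C(9,7) = 36.
Add back selections omitting two groups (i.e. drawn from a single group): C(6,7) + C(3,7) + C(7,7) = 1.
By inclusion–exclusion: 11440 − 1872 + 1 = 9569.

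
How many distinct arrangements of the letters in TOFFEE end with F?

With the last slot taken by F, it remains to arrange the other 5 letters (TOFEE).
Those 5 letters have E appearing twice, giving (5)!/(2!) = 60.

60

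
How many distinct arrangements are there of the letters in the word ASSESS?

30

Letter multiplicities in ASSESS: A×1, E×1, S×4.
Dividing 6! = 720 by 4! = 24 for the repeated letters gives 30.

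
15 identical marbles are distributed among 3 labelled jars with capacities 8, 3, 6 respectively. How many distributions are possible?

Ignoring the caps, the number of non-negative solutions to x_1+…+x_3 = 15 is C(17,2) = 136.
Subtract solutions that violate a single cap (substitute x_i' = x_i − (cap_i+1)): x_1 ≥ 9 gives C(8,2) = 28; x_2 ≥ 4 gives C(13,2) = 78; x_3 ≥ 7 gives C(10,2) = 45. Together 151.
Add back pairs where two caps are both exceeded: 6 + 0 + 15 = 21.
By inclusion–exclusion the count is 136 − 151 + 21 = 6.

6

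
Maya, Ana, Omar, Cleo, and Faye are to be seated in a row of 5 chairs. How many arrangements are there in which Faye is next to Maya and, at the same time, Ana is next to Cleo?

Treat {Faye,Maya} as one block (2 orders) and {Ana,Cleo} as another (2 orders).
That leaves 3 units to arrange: 2 × 2 × 3! = 4 × 6 = 24.

24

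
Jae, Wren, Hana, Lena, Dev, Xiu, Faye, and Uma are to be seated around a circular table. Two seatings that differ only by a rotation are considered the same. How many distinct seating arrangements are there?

Fix one person's seat to break rotational symmetry; the remaining 7 people can be arranged in (7)! = 5040 ways.

5040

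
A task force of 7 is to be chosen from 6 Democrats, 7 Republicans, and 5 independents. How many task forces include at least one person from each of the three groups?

28987

Total 7-person selections from all 18: C(18,7) = 31824.
Subtract selections that omit an entire group: no Democrats → C(12,7) = 792; no Republicans → C(11,7) = 330; no independents → C(13,7) = 1716.
Add back selections omitting two groups (i.e. drawn from a single group): C(6,7) + C(7,7) + C(5,7) = 1.
By inclusion–exclusion: 31824 − 2838 + 1 = 28987.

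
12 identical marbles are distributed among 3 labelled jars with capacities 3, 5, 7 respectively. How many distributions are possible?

Ignoring the caps, the number of non-negative solutions to x_1+…+x_3 = 12 is C(14,2) = 91.
Subtract solutions that violate a single cap (substitute x_i' = x_i − (cap_i+1)): x_1 ≥ 4 gives C(10,2) = 45; x_2 ≥ 6 gives C(8,2) = 28; x_3 ≥ 8 gives C(6,2) = 15. Together 88.
Add back pairs where two caps are both exceeded: 6 + 1 + 0 = 7.
By inclusion–exclusion the count is 91 − 88 + 7 = 10.

10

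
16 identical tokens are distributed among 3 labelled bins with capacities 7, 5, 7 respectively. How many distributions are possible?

Without the upper bounds there are C(18,2) = 153 ways to split 16 among 3 bins.
Subtract solutions that violate a single cap (substitute x_i' = x_i − (cap_i+1)): x_1 ≥ 8 gives C(10,2) = 45; x_2 ≥ 6 gives C(12,2) = 66; x_3 ≥ 8 gives C(10,2) = 45. Together 156.
Add back pairs where two caps are both exceeded: 6 + 1 + 6 = 13.
By inclusion–exclusion the count is 153 − 156 + 13 = 10.

10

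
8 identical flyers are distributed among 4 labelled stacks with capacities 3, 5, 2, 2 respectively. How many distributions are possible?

26

Without the upper bounds there are C(11,3) = 165 ways to split 8 among 4 stacks.
Subtract solutions that violate a single cap (substitute x_i' = x_i − (cap_i+1)): x_1 ≥ 4 gives C(7,3) = 35; x_2 ≥ 6 gives C(5,3) = 10; x_3 ≥ 3 gives C(8,3) = 56; x_4 ≥ 3 gives C(8,3) = 56. Together 157.
Add back pairs where two caps are both exceeded: 0 + 4 + 4 + 0 + 0 + 10 = 18.
By inclusion–exclusion the count is 165 − 157 + 18 = 26.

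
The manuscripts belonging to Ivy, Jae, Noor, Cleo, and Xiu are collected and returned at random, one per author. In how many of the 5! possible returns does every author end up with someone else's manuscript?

Count assignments avoiding every fixed point. For any j of the 5 authors fixed to their own manuscript, the other 5−j can be arranged in (5−j)! ways.
By inclusion–exclusion this is Σ_{j=0}^{5} (−1)^j C(5,j)·(5−j)!.
Computing: 120 − 120 + 60 − 20 + 5 − 1 = 44.

44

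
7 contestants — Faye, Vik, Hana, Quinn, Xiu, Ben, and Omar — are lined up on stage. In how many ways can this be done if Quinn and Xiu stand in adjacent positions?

Place the 5 others and the Quinn-Xiu pair as 6 objects in a line; the pair has 2 internal arrangements.
That gives 2 × 6! = 2 × 720 = 1440.

1440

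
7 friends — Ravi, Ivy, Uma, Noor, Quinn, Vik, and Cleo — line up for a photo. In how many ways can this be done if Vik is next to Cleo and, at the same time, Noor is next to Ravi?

480

Treat {Vik,Cleo} as one block (2 orders) and {Noor,Ravi} as another (2 orders).
That leaves 5 units to arrange: 2 × 2 × 5! = 4 × 120 = 480.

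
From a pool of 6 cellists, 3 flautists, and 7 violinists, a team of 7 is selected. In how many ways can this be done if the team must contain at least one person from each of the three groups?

9569

With no constraint there are C(16,7) = 11440 possible selections.
Selections missing a whole group: no cellists → C(10,7) = 120; no flautists → C(13,7) = 1716; no violinists → C(9,7) = 36.
Add back selections omitting two groups (i.e. drawn from a single group): C(6,7) + C(3,7) + C(7,7) = 1.
By inclusion–exclusion: 11440 − 1872 + 1 = 9569.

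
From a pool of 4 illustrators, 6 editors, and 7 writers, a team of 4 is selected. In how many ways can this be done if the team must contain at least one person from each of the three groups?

Unrestricted: C(17,4) = 2380 ways to pick any 4 of the 17.
Subtract selections that omit an entire group: no illustrators → C(13,4) = 715; no editors → C(11,4) = 330; no writers → C(10,4) = 210.
Add back selections omitting two groups (i.e. drawn from a single group): C(4,4) + C(6,4) + C(7,4) = 51.
By inclusion–exclusion: 2380 − 1255 + 51 = 1176.

1176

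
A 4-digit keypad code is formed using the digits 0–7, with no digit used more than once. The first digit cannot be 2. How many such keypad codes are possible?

The first digit has 8−1 = 7 choices (anything except 2).
The remaining 3 digits are filled from the other 7 symbols without repetition: 7 × 6 × 5 = 210.
Total: 7 × 210 = 1470.

1470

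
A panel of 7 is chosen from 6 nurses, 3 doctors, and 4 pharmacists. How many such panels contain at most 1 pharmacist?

Split by how many pharmacists are chosen (0 through 1).
Sum: C(4,0)·C(9,7) + C(4,1)·C(9,6) = 36 + 336 = 372.

372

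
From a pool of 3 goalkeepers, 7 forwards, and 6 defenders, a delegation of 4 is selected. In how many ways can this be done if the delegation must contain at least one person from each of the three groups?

819

With no constraint there are C(16,4) = 1820 possible selections.
Selections missing a whole group: no goalkeepers → C(13,4) = 715; no forwards → C(9,4) = 126; no defenders → C(10,4) = 210.
Add back selections omitting two groups (i.e. drawn from a single group): C(3,4) + C(7,4) + C(6,4) = 50.
By inclusion–exclusion: 1820 − 1051 + 50 = 819.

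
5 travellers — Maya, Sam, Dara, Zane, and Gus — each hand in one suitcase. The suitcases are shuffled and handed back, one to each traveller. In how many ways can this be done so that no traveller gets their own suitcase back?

Count assignments avoiding every fixed point. For any j of the 5 travellers fixed to their own suitcase, the other 5−j can be arranged in (5−j)! ways.
By inclusion–exclusion this is Σ_{j=0}^{5} (−1)^j C(5,j)·(5−j)!.
Computing: 120 − 120 + 60 − 20 + 5 − 1 = 44.

44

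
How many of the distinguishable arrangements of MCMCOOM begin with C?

60

With the first slot taken by C, it remains to arrange the other 6 letters (MMCOOM).
Those 6 letters have M appearing 3 times and O appearing twice, giving (6)!/(3!·2!) = 60.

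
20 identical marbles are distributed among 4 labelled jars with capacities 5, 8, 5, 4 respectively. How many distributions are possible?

10

Without the upper bounds there are C(23,3) = 1771 ways to split 20 among 4 jars.
Subtract solutions that violate a single cap (substitute x_i' = x_i − (cap_i+1)): x_1 ≥ 6 gives C(17,3) = 680; x_2 ≥ 9 gives C(14,3) = 364; x_3 ≥ 6 gives C(17,3) = 680; x_4 ≥ 5 gives C(18,3) = 816. Together 2540.
Add back pairs where two caps are both exceeded: 56 + 165 + 220 + 56 + 84 + 220 = 801.
Subtract triples: 0 + 1 + 20 + 1 = 22.
By inclusion–exclusion the count is 1771 − 2540 + 801 − 22 = 10.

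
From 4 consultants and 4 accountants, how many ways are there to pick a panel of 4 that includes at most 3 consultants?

69

Split by how many consultants are chosen (0 through 3).
Sum: C(4,0)·C(4,4) + C(4,1)·C(4,3) + C(4,2)·C(4,2) + C(4,3)·C(4,1) = 1 + 16 + 36 + 16 = 69.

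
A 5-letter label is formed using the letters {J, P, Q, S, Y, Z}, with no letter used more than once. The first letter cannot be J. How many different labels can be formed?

600

The first letter has 6−1 = 5 choices (anything except J).
The remaining 4 letters are filled from the other 5 symbols without repetition: 5 × 4 × 3 × 2 = 120.
Total: 5 × 120 = 600.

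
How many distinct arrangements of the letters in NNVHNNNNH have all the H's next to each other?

Treat the 2 copies of H as a single block. The multiset to arrange is then {HH, N, N, N, N, N, N, V}, 8 items in all.
That gives (8)!/(6!) = 56 arrangements.

56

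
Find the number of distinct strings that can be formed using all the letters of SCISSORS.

The 8 letters of SCISSORS have repeats: S appearing 4 times.
So there are 8! / (4!) = 1680 distinguishable arrangements.

1680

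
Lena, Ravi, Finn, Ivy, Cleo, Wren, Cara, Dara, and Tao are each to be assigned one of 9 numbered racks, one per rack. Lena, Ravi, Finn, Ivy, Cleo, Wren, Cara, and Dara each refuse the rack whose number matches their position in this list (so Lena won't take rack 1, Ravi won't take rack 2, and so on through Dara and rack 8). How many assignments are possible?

Let Aᵢ (for 1 ≤ i ≤ 8) be the placements that put person i in their forbidden rack. Any j of these fix j positions, leaving (9−j)! ways to fill the rest, and there are C(8,j) ways to pick which j.
By inclusion–exclusion, the number of valid placements is Σ_{j=0}^{8} (−1)^j C(8,j)·(9−j)!.
Computing: 362880 − 322560 + 141120 − 40320 + 8400 − 1344 + 168 − 16 + 1 = 148329.

148329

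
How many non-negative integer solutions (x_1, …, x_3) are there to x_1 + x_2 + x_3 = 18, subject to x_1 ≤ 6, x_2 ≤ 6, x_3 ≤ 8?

6

Ignoring the caps, the number of non-negative solutions to x_1+…+x_3 = 18 is C(20,2) = 190.
Subtract solutions that violate a single cap (substitute x_i' = x_i − (cap_i+1)): x_1 ≥ 7 gives C(13,2) = 78; x_2 ≥ 7 gives C(13,2) = 78; x_3 ≥ 9 gives C(11,2) = 55. Together 211.
Add back pairs where two caps are both exceeded: 15 + 6 + 6 = 27.
By inclusion–exclusion the count is 190 − 211 + 27 = 6.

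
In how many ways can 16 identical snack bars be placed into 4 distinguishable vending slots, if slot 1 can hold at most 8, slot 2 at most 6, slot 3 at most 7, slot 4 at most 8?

Ignoring the caps, the number of non-negative solutions to x_1+…+x_4 = 16 is C(19,3) = 969.
Subtract solutions that violate a single cap (substitute x_i' = x_i − (cap_i+1)): x_1 ≥ 9 gives C(10,3) = 120; x_2 ≥ 7 gives C(12,3) = 220; x_3 ≥ 8 gives C(11,3) = 165; x_4 ≥ 9 gives C(10,3) = 120. Together 625.
Add back pairs where two caps are both exceeded: 1 + 0 + 0 + 4 + 1 + 0 = 6.
By inclusion–exclusion the count is 969 − 625 + 6 = 350.

350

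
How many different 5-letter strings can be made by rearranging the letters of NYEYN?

30

The 5 letters of NYEYN have repeats: N appearing twice and Y appearing twice.
The number of distinct arrangements is 5!/(2!·2!) = 120/4 = 30.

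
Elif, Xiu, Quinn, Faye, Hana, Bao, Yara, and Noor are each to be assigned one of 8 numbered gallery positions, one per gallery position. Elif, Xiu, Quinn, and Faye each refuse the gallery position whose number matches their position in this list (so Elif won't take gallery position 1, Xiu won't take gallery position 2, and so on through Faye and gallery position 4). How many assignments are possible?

Let Aᵢ (for 1 ≤ i ≤ 4) be the placements that put person i in their forbidden gallery position. Any j of these fix j positions, leaving (8−j)! ways to fill the rest, and there are C(4,j) ways to pick which j.
By inclusion–exclusion, the number of valid placements is Σ_{j=0}^{4} (−1)^j C(4,j)·(8−j)!.
Computing: 40320 − 20160 + 4320 − 480 + 24 = 24024.

24024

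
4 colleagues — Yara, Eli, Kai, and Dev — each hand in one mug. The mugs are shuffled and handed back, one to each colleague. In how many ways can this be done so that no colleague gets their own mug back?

Count assignments avoiding every fixed point. For any j of the 4 colleagues fixed to their own mug, the other 4−j can be arranged in (4−j)! ways.
By inclusion–exclusion this is Σ_{j=0}^{4} (−1)^j C(4,j)·(4−j)!.
Computing: 24 − 24 + 12 − 4 + 1 = 9.

9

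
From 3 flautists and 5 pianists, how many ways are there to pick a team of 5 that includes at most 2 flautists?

Split by how many flautists are chosen (0 through 2).
Sum: C(3,0)·C(5,5) + C(3,1)·C(5,4) + C(3,2)·C(5,3) = 1 + 15 + 30 = 46.

46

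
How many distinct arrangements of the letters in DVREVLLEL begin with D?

Fix D in the first position and arrange the remaining 8 letters.
Those 8 letters have E appearing twice, L appearing 3 times, and V appearing twice, giving (8)!/(3!·2!·2!) = 1680.

1680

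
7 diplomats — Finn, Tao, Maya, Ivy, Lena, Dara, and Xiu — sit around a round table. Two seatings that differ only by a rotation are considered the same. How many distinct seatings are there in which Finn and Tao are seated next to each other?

Treat {Finn, Tao} as one unit (2 internal orders) and seat the resulting 6 units around the table: (5)! circular arrangements.
So 2 × (5)! = 2 × 120 = 240.

240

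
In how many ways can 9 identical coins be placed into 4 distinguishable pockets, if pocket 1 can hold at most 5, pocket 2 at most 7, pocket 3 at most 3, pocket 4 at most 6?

By stars and bars, unrestricted non-negative solutions to x_1+…+x_4 = 9 number C(9+3,3) = 220.
Subtract solutions that violate a single cap (substitute x_i' = x_i − (cap_i+1)): x_1 ≥ 6 gives C(6,3) = 20; x_2 ≥ 8 gives C(4,3) = 4; x_3 ≥ 4 gives C(8,3) = 56; x_4 ≥ 7 gives C(5,3) = 10. Together 90.
No two caps can be exceeded simultaneously, so the pair terms are all 0.
By inclusion–exclusion the count is 220 − 90 + 0 = 130.

130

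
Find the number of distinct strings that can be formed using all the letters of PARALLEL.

The 8 letters of PARALLEL have repeats: A appearing twice and L appearing 3 times.
So there are 8! / (3!·2!) = 3360 distinguishable arrangements.

3360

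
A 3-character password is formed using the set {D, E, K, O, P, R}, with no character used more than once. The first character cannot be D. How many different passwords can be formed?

100

The first character has 6−1 = 5 choices (anything except D).
The remaining 2 characters are filled from the other 5 symbols without repetition: 5 × 4 = 20.
Total: 5 × 20 = 100.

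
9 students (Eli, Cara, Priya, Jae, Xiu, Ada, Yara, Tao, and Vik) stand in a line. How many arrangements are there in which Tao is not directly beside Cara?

Of the 9! = 362880 arrangements, those with Tao and Cara adjacent number 2 × 8! = 80640 (treat the pair as a block with 2 internal orders).
Complementary counting: 362880 − 80640 = 282240.

282240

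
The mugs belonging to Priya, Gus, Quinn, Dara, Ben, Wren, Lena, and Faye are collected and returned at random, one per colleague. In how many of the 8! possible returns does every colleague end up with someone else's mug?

This is the derangement count D_8: permutations of 8 items with no fixed point.
By inclusion–exclusion this is Σ_{j=0}^{8} (−1)^j C(8,j)·(8−j)!.
Computing: 40320 − 40320 + 20160 − 6720 + 1680 − 336 + 56 − 8 + 1 = 14833.

14833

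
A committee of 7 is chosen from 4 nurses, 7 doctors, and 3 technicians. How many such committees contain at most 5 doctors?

3382

Split by how many doctors are chosen (0 through 5).
Sum: C(7,0)·C(7,7) + C(7,1)·C(7,6) + C(7,2)·C(7,5) + C(7,3)·C(7,4) + C(7,4)·C(7,3) + C(7,5)·C(7,2) = 1 + 49 + 441 + 1225 + 1225 + 441 = 3382.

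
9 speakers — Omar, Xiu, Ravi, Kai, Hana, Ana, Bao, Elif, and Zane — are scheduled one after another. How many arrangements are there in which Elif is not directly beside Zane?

282240

Of the 9! = 362880 arrangements, those with Elif and Zane adjacent number 2 × 8! = 80640 (treat the pair as a block with 2 internal orders).
So 362880 − 80640 = 282240 arrangements keep them apart.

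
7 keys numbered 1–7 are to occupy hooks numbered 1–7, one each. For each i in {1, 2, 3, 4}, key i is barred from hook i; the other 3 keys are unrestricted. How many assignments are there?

2790

Let Aᵢ (for 1 ≤ i ≤ 4) be the placements that put key i in its forbidden hook. Any j of these fix j positions, leaving (7−j)! ways to fill the rest, and there are C(4,j) ways to pick which j.
By inclusion–exclusion, the number of valid placements is Σ_{j=0}^{4} (−1)^j C(4,j)·(7−j)!.
Computing: 5040 − 2880 + 720 − 96 + 6 = 2790.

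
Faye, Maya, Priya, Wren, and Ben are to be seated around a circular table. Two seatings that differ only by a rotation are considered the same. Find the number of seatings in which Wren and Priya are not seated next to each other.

12

All circular seatings of 5 people number (4)! = 24.
Seatings with Wren beside Priya: treat them as a block with 2 internal orders, giving 2 × (3)! = 12.
Subtracting, 24 − 12 = 12.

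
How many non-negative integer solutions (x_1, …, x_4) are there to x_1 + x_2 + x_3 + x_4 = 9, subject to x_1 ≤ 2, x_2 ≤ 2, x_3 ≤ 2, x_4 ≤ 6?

Ignoring the caps, the number of non-negative solutions to x_1+…+x_4 = 9 is C(12,3) = 220.
Subtract solutions that violate a single cap (substitute x_i' = x_i − (cap_i+1)): x_1 ≥ 3 gives C(9,3) = 84; x_2 ≥ 3 gives C(9,3) = 84; x_3 ≥ 3 gives C(9,3) = 84; x_4 ≥ 7 gives C(5,3) = 10. Together 262.
Add back pairs where two caps are both exceeded: 20 + 20 + 0 + 20 + 0 + 0 = 60.
Subtract triples: 1 + 0 + 0 + 0 = 1.
By inclusion–exclusion the count is 220 − 262 + 60 − 1 = 17.

17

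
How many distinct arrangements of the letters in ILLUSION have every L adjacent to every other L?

2520

Treat the 2 copies of L as a single block. The multiset to arrange is then {LL, I, I, N, O, S, U}, 7 items in all.
That gives (7)!/(2!) = 2520 arrangements.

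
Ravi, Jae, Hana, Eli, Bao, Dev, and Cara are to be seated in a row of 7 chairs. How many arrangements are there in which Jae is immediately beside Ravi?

1440

Place the 5 others and the Jae-Ravi pair as 6 objects in a line; the pair has 2 internal arrangements.
So the count is 2·(6)! = 1440.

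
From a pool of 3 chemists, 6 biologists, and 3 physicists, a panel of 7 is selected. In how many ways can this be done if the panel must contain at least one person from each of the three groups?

With no constraint there are C(12,7) = 792 possible selections.
Selections missing a whole group: no chemists → C(9,7) = 36; no biologists → C(6,7) = 0; no physicists → C(9,7) = 36.
Add back selections omitting two groups (i.e. drawn from a single group): C(3,7) + C(6,7) + C(3,7) = 0.
By inclusion–exclusion: 792 − 72 + 0 = 720.

720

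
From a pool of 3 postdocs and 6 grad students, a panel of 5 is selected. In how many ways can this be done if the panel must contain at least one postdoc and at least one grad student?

120

Unrestricted: C(9,5) = 126 ways to pick any 5 of the 9.
Subtract selections that omit an entire group: no postdocs → C(6,5) = 6; no grad students → C(3,5) = 0.
Both groups omitted at once is impossible, so 126 − 6 = 120.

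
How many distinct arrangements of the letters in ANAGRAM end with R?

120

With the last slot taken by R, it remains to arrange the other 6 letters (ANAGAM).
Those 6 letters have A appearing 3 times, giving (6)!/(3!) = 120.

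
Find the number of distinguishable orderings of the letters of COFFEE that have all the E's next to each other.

Treat the 2 copies of E as a single block. The multiset to arrange is then {EE, C, F, F, O}, 5 items in all.
That gives (5)!/(2!) = 60 arrangements.

60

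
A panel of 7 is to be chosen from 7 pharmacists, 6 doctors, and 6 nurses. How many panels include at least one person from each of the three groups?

46165

With no constraint there are C(19,7) = 50388 possible selections.
Selections missing a whole group: no pharmacists → C(12,7) = 792; no doctors → C(13,7) = 1716; no nurses → C(13,7) = 1716.
Add back selections omitting two groups (i.e. drawn from a single group): C(7,7) + C(6,7) + C(6,7) = 1.
By inclusion–exclusion: 50388 − 4224 + 1 = 46165.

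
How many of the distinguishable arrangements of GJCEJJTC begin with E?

With the first slot taken by E, it remains to arrange the other 7 letters (GJCJJTC).
Those 7 letters have C appearing twice and J appearing 3 times, giving (7)!/(3!·2!) = 420.

420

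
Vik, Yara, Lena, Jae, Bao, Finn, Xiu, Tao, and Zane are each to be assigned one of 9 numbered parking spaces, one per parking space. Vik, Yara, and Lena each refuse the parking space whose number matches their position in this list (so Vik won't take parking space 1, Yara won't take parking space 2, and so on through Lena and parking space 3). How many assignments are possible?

256320

Let Aᵢ (for i ∈ {1, 2, 3}) be the placements that put person i in their forbidden parking space. Any j of these fix j positions, leaving (9−j)! ways to fill the rest, and there are C(3,j) ways to pick which j.
By inclusion–exclusion, the number of valid placements is Σ_{j=0}^{3} (−1)^j C(3,j)·(9−j)!.
Computing: 362880 − 120960 + 15120 − 720 = 256320.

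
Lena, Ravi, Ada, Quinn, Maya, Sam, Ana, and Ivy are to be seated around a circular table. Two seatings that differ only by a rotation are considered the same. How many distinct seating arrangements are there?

5040

Fix one person's seat to break rotational symmetry; the remaining 7 people can be arranged in (7)! = 5040 ways.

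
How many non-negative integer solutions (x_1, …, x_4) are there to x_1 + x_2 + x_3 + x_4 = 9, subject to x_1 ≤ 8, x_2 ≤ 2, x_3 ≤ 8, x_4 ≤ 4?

Ignoring the caps, the number of non-negative solutions to x_1+…+x_4 = 9 is C(12,3) = 220.
Subtract solutions that violate a single cap (substitute x_i' = x_i − (cap_i+1)): x_1 ≥ 9 gives C(3,3) = 1; x_2 ≥ 3 gives C(9,3) = 84; x_3 ≥ 9 gives C(3,3) = 1; x_4 ≥ 5 gives C(7,3) = 35. Together 121.
Add back pairs where two caps are both exceeded: 0 + 0 + 0 + 0 + 4 + 0 = 4.
By inclusion–exclusion the count is 220 − 121 + 4 = 103.

103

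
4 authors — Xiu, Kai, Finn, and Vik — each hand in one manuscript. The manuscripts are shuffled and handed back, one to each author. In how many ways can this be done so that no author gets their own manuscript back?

9

Let Aᵢ be the assignments in which author i gets their own manuscript. We want the size of the complement of A₁∪…∪A_4.
By inclusion–exclusion this is Σ_{j=0}^{4} (−1)^j C(4,j)·(4−j)!.
Computing: 24 − 24 + 12 − 4 + 1 = 9.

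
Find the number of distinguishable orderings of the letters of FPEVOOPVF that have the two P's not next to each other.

17640

There are 9!/(2!·2!·2!·2!) = 22680 arrangements of FPEVOOPVF in total.
Arrangements with the P's together: treat PP as one letter, giving (8)!/(2!·2!·2!) = 5040.
Hence 22680 − 5040 = 17640.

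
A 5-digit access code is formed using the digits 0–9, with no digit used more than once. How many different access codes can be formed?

This is a permutation of 5 out of 10: P(10,5) = 10!/5!.
10 × 9 × 8 × 7 × 6 = 30240.

30240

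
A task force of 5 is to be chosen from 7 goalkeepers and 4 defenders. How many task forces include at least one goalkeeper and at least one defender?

441

With no constraint there are C(11,5) = 462 possible selections.
Subtract selections that omit an entire group: no goalkeepers → C(4,5) = 0; no defenders → C(7,5) = 21.
Both groups omitted at once is impossible, so 462 − 21 = 441.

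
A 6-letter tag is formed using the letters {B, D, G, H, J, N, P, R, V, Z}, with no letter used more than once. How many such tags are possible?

With no repetition, fill the 6 letters in order: 10 choices, then 9, down to 5.
That product is 10 × 9 × 8 × 7 × 6 × 5 = 151200.

151200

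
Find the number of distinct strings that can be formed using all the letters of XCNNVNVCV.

The 9 letters of XCNNVNVCV have repeats: C appearing twice, N appearing 3 times, and V appearing 3 times.
Dividing 9! = 362880 by 3!·3!·2! = 72 for the repeated letters gives 5040.

5040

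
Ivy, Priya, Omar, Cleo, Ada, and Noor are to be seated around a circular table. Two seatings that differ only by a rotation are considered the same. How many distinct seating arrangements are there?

120

Around a circle, 6 distinct people have 6!/6 = (5)! = 120 rotationally distinct seatings.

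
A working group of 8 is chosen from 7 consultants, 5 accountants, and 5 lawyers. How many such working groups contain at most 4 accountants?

24090

Split by how many accountants are chosen (0 through 4).
Sum: C(5,0)·C(12,8) + C(5,1)·C(12,7) + C(5,2)·C(12,6) + C(5,3)·C(12,5) + C(5,4)·C(12,4) = 495 + 3960 + 9240 + 7920 + 2475 = 24090.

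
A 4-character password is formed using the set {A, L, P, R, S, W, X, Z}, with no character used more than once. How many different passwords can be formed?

This is a permutation of 4 out of 8: P(8,4) = 8!/4!.
That product is 8 × 7 × 6 × 5 = 1680.

1680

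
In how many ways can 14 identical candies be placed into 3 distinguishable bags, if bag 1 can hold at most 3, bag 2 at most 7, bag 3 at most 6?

6

Ignoring the caps, the number of non-negative solutions to x_1+…+x_3 = 14 is C(16,2) = 120.
Subtract solutions that violate a single cap (substitute x_i' = x_i − (cap_i+1)): x_1 ≥ 4 gives C(12,2) = 66; x_2 ≥ 8 gives C(8,2) = 28; x_3 ≥ 7 gives C(9,2) = 36. Together 130.
Add back pairs where two caps are both exceeded: 6 + 10 + 0 = 16.
By inclusion–exclusion the count is 120 − 130 + 16 = 6.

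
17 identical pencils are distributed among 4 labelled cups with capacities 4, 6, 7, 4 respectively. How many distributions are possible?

Ignoring the caps, the number of non-negative solutions to x_1+…+x_4 = 17 is C(20,3) = 1140.
Subtract solutions that violate a single cap (substitute x_i' = x_i − (cap_i+1)): x_1 ≥ 5 gives C(15,3) = 455; x_2 ≥ 7 gives C(13,3) = 286; x_3 ≥ 8 gives C(12,3) = 220; x_4 ≥ 5 gives C(15,3) = 455. Together 1416.
Add back pairs where two caps are both exceeded: 56 + 35 + 120 + 10 + 56 + 35 = 312.
Subtract triples: 0 + 1 + 0 + 0 = 1.
By inclusion–exclusion the count is 1140 − 1416 + 312 − 1 = 35.

35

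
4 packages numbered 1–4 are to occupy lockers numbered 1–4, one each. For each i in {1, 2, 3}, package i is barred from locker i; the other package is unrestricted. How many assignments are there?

Let Aᵢ (for i ∈ {1, 2, 3}) be the placements that put package i in its forbidden locker. Any j of these fix j positions, leaving (4−j)! ways to fill the rest, and there are C(3,j) ways to pick which j.
By inclusion–exclusion, the number of valid placements is Σ_{j=0}^{3} (−1)^j C(3,j)·(4−j)!.
Computing: 24 − 18 + 6 − 1 = 11.

11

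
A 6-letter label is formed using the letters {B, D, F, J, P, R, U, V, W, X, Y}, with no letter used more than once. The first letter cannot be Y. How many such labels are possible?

302400

The first letter has 11−1 = 10 choices (anything except Y).
The remaining 5 letters are filled from the other 10 symbols without repetition: 10 × 9 × 8 × 7 × 6 = 30240.
Total: 10 × 30240 = 302400.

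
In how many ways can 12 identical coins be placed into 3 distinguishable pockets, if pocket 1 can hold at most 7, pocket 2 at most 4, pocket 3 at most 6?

20

Ignoring the caps, the number of non-negative solutions to x_1+…+x_3 = 12 is C(14,2) = 91.
Subtract solutions that violate a single cap (substitute x_i' = x_i − (cap_i+1)): x_1 ≥ 8 gives C(6,2) = 15; x_2 ≥ 5 gives C(9,2) = 36; x_3 ≥ 7 gives C(7,2) = 21. Together 72.
Add back pairs where two caps are both exceeded: 0 + 0 + 1 = 1.
By inclusion–exclusion the count is 91 − 72 + 1 = 20.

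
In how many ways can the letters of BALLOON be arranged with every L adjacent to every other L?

Treat the 2 copies of L as a single block. The multiset to arrange is then {LL, A, B, N, O, O}, 6 items in all.
That gives (6)!/(2!) = 360 arrangements.

360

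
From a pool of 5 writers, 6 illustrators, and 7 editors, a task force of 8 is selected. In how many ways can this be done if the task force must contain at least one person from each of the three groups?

Unrestricted: C(18,8) = 43758 ways to pick any 8 of the 18.
Subtract selections that omit an entire group: no writers → C(13,8) = 1287; no illustrators → C(12,8) = 495; no editors → C(11,8) = 165.
Add back selections omitting two groups (i.e. drawn from a single group): C(5,8) + C(6,8) + C(7,8) = 0.
By inclusion–exclusion: 43758 − 1947 + 0 = 41811.

41811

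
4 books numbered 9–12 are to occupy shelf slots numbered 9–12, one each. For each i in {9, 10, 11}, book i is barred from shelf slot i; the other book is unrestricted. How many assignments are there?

Let Aᵢ (for i ∈ {9, 10, 11}) be the placements that put book i in its forbidden shelf slot. Any j of these fix j positions, leaving (4−j)! ways to fill the rest, and there are C(3,j) ways to pick which j.
By inclusion–exclusion, the number of valid placements is Σ_{j=0}^{3} (−1)^j C(3,j)·(4−j)!.
Computing: 24 − 18 + 6 − 1 = 11.

11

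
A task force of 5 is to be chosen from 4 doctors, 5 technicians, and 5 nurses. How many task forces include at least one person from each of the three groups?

1500

With no constraint there are C(14,5) = 2002 possible selections.
Subtract selections that omit an entire group: no doctors → C(10,5) = 252; no technicians → C(9,5) = 126; no nurses → C(9,5) = 126.
Add back selections omitting two groups (i.e. drawn from a single group): C(4,5) + C(5,5) + C(5,5) = 2.
By inclusion–exclusion: 2002 − 504 + 2 = 1500.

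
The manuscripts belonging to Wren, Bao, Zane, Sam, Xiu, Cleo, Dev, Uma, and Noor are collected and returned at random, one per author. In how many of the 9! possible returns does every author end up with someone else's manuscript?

Count assignments avoiding every fixed point. For any j of the 9 authors fixed to their own manuscript, the other 9−j can be arranged in (9−j)! ways.
By inclusion–exclusion this is Σ_{j=0}^{9} (−1)^j C(9,j)·(9−j)!.
Computing: 362880 − 362880 + 181440 − 60480 + 15120 − 3024 + 504 − 72 + 9 − 1 = 133496.

133496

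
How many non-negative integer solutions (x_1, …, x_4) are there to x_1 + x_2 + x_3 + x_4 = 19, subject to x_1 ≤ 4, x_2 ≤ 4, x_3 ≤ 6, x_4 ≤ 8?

Ignoring the caps, the number of non-negative solutions to x_1+…+x_4 = 19 is C(22,3) = 1540.
Subtract solutions that violate a single cap (substitute x_i' = x_i − (cap_i+1)): x_1 ≥ 5 gives C(17,3) = 680; x_2 ≥ 5 gives C(17,3) = 680; x_3 ≥ 7 gives C(15,3) = 455; x_4 ≥ 9 gives C(13,3) = 286. Together 2101.
Add back pairs where two caps are both exceeded: 220 + 120 + 56 + 120 + 56 + 20 = 592.
Subtract triples: 10 + 1 + 0 + 0 = 11.
By inclusion–exclusion the count is 1540 − 2101 + 592 − 11 = 20.

20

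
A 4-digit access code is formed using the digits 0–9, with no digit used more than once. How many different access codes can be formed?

With no repetition, fill the 4 digits in order: 10 choices, then 9, down to 7.
That product is 10 × 9 × 8 × 7 = 5040.

5040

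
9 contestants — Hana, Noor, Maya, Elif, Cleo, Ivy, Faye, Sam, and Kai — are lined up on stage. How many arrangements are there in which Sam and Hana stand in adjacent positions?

Treat {Sam, Hana} as a single unit. There are 8 units to order, and the pair itself can be ordered 2 ways.
That gives 2 × 8! = 2 × 40320 = 80640.

80640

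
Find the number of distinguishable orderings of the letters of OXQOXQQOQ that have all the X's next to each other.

280

Treat the 2 copies of X as a single block. The multiset to arrange is then {XX, O, O, O, Q, Q, Q, Q}, 8 items in all.
That gives (8)!/(4!·3!) = 280 arrangements.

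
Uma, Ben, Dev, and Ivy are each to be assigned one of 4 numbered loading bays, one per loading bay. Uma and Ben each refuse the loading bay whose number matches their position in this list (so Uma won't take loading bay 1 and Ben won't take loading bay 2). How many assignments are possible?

14

Let Aᵢ (for i ∈ {1, 2}) be the placements that put person i in their forbidden loading bay. Any j of these fix j positions, leaving (4−j)! ways to fill the rest, and there are C(2,j) ways to pick which j.
By inclusion–exclusion, the number of valid placements is Σ_{j=0}^{2} (−1)^j C(2,j)·(4−j)!.
Computing: 24 − 12 + 2 = 14.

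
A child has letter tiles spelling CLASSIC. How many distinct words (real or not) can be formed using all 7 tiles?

CLASSIC has 7 letters with C appearing twice and S appearing twice.
So there are 7! / (2!·2!) = 1260 distinguishable arrangements.

1260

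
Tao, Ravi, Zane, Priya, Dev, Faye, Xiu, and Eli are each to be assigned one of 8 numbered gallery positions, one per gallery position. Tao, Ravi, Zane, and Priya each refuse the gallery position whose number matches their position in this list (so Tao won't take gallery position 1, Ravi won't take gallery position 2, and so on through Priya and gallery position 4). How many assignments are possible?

24024

Let Aᵢ (for 1 ≤ i ≤ 4) be the placements that put person i in their forbidden gallery position. Any j of these fix j positions, leaving (8−j)! ways to fill the rest, and there are C(4,j) ways to pick which j.
By inclusion–exclusion, the number of valid placements is Σ_{j=0}^{4} (−1)^j C(4,j)·(8−j)!.
Computing: 40320 − 20160 + 4320 − 480 + 24 = 24024.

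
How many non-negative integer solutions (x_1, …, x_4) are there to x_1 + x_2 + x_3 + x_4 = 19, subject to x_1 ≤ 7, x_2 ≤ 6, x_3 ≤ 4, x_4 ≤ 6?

Ignoring the caps, the number of non-negative solutions to x_1+…+x_4 = 19 is C(22,3) = 1540.
Subtract solutions that violate a single cap (substitute x_i' = x_i − (cap_i+1)): x_1 ≥ 8 gives C(14,3) = 364; x_2 ≥ 7 gives C(15,3) = 455; x_3 ≥ 5 gives C(17,3) = 680; x_4 ≥ 7 gives C(15,3) = 455. Together 1954.
Add back pairs where two caps are both exceeded: 35 + 84 + 35 + 120 + 56 + 120 = 450.
Subtract triples: 0 + 0 + 0 + 1 = 1.
By inclusion–exclusion the count is 1540 − 1954 + 450 − 1 = 35.

35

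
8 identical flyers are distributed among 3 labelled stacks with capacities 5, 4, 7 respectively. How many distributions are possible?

Without the upper bounds there are C(10,2) = 45 ways to split 8 among 3 stacks.
Subtract solutions that violate a single cap (substitute x_i' = x_i − (cap_i+1)): x_1 ≥ 6 gives C(4,2) = 6; x_2 ≥ 5 gives C(5,2) = 10; x_3 ≥ 8 gives C(2,2) = 1. Together 17.
No two caps can be exceeded simultaneously, so the pair terms are all 0.
By inclusion–exclusion the count is 45 − 17 + 0 = 28.

28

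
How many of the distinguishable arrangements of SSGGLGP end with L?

Fix L in the last position and arrange the remaining 6 letters.
Those 6 letters have G appearing 3 times and S appearing twice, giving (6)!/(3!·2!) = 60.

60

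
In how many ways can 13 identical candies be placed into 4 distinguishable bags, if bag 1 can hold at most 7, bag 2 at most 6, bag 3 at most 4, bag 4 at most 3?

Ignoring the caps, the number of non-negative solutions to x_1+…+x_4 = 13 is C(16,3) = 560.
Subtract solutions that violate a single cap (substitute x_i' = x_i − (cap_i+1)): x_1 ≥ 8 gives C(8,3) = 56; x_2 ≥ 7 gives C(9,3) = 84; x_3 ≥ 5 gives C(11,3) = 165; x_4 ≥ 4 gives C(12,3) = 220. Together 525.
Add back pairs where two caps are both exceeded: 0 + 1 + 4 + 4 + 10 + 35 = 54.
By inclusion–exclusion the count is 560 − 525 + 54 = 89.

89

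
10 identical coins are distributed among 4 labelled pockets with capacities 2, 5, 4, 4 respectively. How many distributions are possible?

Ignoring the caps, the number of non-negative solutions to x_1+…+x_4 = 10 is C(13,3) = 286.
Subtract solutions that violate a single cap (substitute x_i' = x_i − (cap_i+1)): x_1 ≥ 3 gives C(10,3) = 120; x_2 ≥ 6 gives C(7,3) = 35; x_3 ≥ 5 gives C(8,3) = 56; x_4 ≥ 5 gives C(8,3) = 56. Together 267.
Add back pairs where two caps are both exceeded: 4 + 10 + 10 + 0 + 0 + 1 = 25.
By inclusion–exclusion the count is 286 − 267 + 25 = 44.

44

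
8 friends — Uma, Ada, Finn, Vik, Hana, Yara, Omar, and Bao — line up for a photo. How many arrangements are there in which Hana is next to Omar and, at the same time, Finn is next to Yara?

2880

Treat {Hana,Omar} as one block (2 orders) and {Finn,Yara} as another (2 orders).
That leaves 6 units to arrange: 2 × 2 × 6! = 4 × 720 = 2880.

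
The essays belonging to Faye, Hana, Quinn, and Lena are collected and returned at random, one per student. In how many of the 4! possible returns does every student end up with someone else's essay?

Let Aᵢ be the assignments in which student i gets their own essay. We want the size of the complement of A₁∪…∪A_4.
By inclusion–exclusion this is Σ_{j=0}^{4} (−1)^j C(4,j)·(4−j)!.
Computing: 24 − 24 + 12 − 4 + 1 = 9.

9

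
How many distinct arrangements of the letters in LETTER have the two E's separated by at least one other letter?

120

Total arrangements of LETTER: 6!/(2!·2!) = 180.
Arrangements with the E's together: treat EE as one letter, giving (5)!/(2!) = 60.
Subtracting, 180 − 60 = 120 arrangements keep the E's apart.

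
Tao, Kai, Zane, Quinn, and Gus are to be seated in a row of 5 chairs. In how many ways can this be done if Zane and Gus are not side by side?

Of the 5! = 120 arrangements, those with Zane and Gus adjacent number 2 × 4! = 48 (treat the pair as a block with 2 internal orders).
So 120 − 48 = 72 arrangements keep them apart.

72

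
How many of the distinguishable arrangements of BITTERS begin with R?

360

With the first slot taken by R, it remains to arrange the other 6 letters (BITTES).
Those 6 letters have T appearing twice, giving (6)!/(2!) = 360.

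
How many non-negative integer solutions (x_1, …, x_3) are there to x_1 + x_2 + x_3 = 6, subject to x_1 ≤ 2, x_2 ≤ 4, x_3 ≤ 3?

9

Ignoring the caps, the number of non-negative solutions to x_1+…+x_3 = 6 is C(8,2) = 28.
Subtract solutions that violate a single cap (substitute x_i' = x_i − (cap_i+1)): x_1 ≥ 3 gives C(5,2) = 10; x_2 ≥ 5 gives C(3,2) = 3; x_3 ≥ 4 gives C(4,2) = 6. Together 19.
No two caps can be exceeded simultaneously, so the pair terms are all 0.
By inclusion–exclusion the count is 28 − 19 + 0 = 9.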